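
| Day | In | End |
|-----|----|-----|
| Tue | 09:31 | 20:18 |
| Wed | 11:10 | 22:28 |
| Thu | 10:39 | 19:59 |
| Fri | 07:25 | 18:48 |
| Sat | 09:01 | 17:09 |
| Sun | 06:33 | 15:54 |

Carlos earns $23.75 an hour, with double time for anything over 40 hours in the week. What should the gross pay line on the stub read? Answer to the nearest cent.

Tue: 09:31–20:18 = 10 h 47 min
Wed: 11:10–22:28 = 11 h 18 min
Thu: 10:39–19:59 = 9 h 20 min
Fri: 07:25–18:48 = 11 h 23 min
Sat: 09:01–17:09 = 8 h 8 min
Sun: 06:33–15:54 = 9 h 21 min
Total worked: 60 h 17 min = 3617 min.
Regular 40 h 0 min = 2400 min at $23.75/h; overtime 20 h 17 min = 1217 min at $47.50/h.
Pay = (2400 × $23.75 + 1217 × $47.50) ÷ 60 = $1913.46.

$1913.46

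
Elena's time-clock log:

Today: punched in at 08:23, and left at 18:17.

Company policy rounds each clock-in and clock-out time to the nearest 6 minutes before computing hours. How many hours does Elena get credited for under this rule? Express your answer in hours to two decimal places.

Today: in 08:23→08:24, out 18:17→18:18; 9 h 54 min

9.90 hours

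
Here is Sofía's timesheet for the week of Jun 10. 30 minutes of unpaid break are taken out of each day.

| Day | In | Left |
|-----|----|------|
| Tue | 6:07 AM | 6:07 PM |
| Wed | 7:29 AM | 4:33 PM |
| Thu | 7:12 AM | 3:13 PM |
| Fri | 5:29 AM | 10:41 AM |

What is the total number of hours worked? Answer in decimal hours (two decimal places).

Tue: 6:07 AM–6:07 PM = 12 h 0 min; less 30 min break → 11 h 30 min
Wed: 7:29 AM–4:33 PM = 9 h 4 min; less 30 min break → 8 h 34 min
Thu: 7:12 AM–3:13 PM = 8 h 1 min; less 30 min break → 7 h 31 min
Fri: 5:29 AM–10:41 AM = 5 h 12 min; less 30 min break → 4 h 42 min
Total: 11 h 30 min + 8 h 34 min + 7 h 31 min + 4 h 42 min = 32 h 17 min.

32.28 hours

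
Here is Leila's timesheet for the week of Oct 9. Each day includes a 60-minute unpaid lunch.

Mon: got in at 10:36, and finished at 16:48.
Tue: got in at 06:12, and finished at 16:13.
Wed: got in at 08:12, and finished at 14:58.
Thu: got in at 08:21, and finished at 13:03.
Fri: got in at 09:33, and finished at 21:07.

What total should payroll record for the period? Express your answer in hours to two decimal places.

34.25 hours

Mon: 10:36–16:48 = 6 h 12 min; less 60 min break → 5 h 12 min
Tue: 06:12–16:13 = 10 h 1 min; less 60 min break → 9 h 1 min
Wed: 08:12–14:58 = 6 h 46 min; less 60 min break → 5 h 46 min
Thu: 08:21–13:03 = 4 h 42 min; less 60 min break → 3 h 42 min
Fri: 09:33–21:07 = 11 h 34 min; less 60 min break → 10 h 34 min
Total: 5 h 12 min + 9 h 1 min + 5 h 46 min + 3 h 42 min + 10 h 34 min = 34 h 15 min.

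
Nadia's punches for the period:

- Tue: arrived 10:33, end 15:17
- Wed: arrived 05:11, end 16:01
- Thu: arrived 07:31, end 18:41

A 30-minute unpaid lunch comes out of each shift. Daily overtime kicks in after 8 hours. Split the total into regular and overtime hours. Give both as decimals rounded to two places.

Regular 20.23 hours, overtime 5.00 hours

Tue: 10:33–15:17 = 4 h 44 min; less 30 min break → 4 h 14 min
Wed: 05:11–16:01 = 10 h 50 min; less 30 min break → 10 h 20 min
Thu: 07:31–18:41 = 11 h 10 min; less 30 min break → 10 h 40 min
Tue reg 4 h 14 min / OT 0 h 0 min; Wed reg 8 h 0 min / OT 2 h 20 min; Thu reg 8 h 0 min / OT 2 h 40 min.
Totals: regular 20 h 14 min, overtime 5 h 0 min.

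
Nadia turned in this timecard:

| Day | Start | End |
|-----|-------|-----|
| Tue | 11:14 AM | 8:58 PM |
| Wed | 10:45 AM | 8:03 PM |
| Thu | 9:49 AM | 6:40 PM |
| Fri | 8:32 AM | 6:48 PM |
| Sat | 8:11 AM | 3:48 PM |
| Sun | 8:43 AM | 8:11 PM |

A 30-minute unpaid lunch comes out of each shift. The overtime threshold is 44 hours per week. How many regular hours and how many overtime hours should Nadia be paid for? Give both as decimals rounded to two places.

Regular 44.00 hours, overtime 10.23 hours

Tue: 11:14 AM–8:58 PM = 9 h 44 min; less 30 min break → 9 h 14 min
Wed: 10:45 AM–8:03 PM = 9 h 18 min; less 30 min break → 8 h 48 min
Thu: 9:49 AM–6:40 PM = 8 h 51 min; less 30 min break → 8 h 21 min
Fri: 8:32 AM–6:48 PM = 10 h 16 min; less 30 min break → 9 h 46 min
Sat: 8:11 AM–3:48 PM = 7 h 37 min; less 30 min break → 7 h 7 min
Sun: 8:43 AM–8:11 PM = 11 h 28 min; less 30 min break → 10 h 58 min
Total worked: 54 h 14 min = 54.23 h.
Threshold 44 h → overtime 10 h 14 min, regular 44 h 0 min.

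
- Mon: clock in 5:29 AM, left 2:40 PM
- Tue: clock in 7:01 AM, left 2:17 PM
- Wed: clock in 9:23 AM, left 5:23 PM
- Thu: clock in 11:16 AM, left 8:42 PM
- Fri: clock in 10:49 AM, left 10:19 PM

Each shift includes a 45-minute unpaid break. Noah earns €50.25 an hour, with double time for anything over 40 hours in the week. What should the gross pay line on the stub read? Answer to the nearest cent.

€2174.15

Mon: 5:29 AM–2:40 PM = 9 h 11 min; less 45 min break → 8 h 26 min
Tue: 7:01 AM–2:17 PM = 7 h 16 min; less 45 min break → 6 h 31 min
Wed: 9:23 AM–5:23 PM = 8 h 0 min; less 45 min break → 7 h 15 min
Thu: 11:16 AM–8:42 PM = 9 h 26 min; less 45 min break → 8 h 41 min
Fri: 10:49 AM–10:19 PM = 11 h 30 min; less 45 min break → 10 h 45 min
Total worked: 41 h 38 min = 2498 min.
Regular 40 h 0 min = 2400 min at €50.25/h; overtime 1 h 38 min = 98 min at €100.50/h.
Pay = (2400 × €50.25 + 98 × €100.50) ÷ 60 = €2174.15.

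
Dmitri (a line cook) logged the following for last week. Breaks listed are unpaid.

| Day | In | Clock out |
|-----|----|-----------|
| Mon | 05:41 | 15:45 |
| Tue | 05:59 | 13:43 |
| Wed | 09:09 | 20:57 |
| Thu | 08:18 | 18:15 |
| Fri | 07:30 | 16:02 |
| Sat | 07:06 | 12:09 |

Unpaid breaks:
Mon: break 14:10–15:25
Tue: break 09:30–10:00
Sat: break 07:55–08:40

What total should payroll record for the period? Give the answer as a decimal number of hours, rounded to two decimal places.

50.63 hours

Mon: 05:41–15:45 = 10 h 4 min; less 75 min break → 8 h 49 min
Tue: 05:59–13:43 = 7 h 44 min; less 30 min break → 7 h 14 min
Wed: 09:09–20:57 = 11 h 48 min
Thu: 08:18–18:15 = 9 h 57 min
Fri: 07:30–16:02 = 8 h 32 min
Sat: 07:06–12:09 = 5 h 3 min; less 45 min break → 4 h 18 min
Total: 8 h 49 min + 7 h 14 min + 11 h 48 min + 9 h 57 min + 8 h 32 min + 4 h 18 min = 50 h 38 min.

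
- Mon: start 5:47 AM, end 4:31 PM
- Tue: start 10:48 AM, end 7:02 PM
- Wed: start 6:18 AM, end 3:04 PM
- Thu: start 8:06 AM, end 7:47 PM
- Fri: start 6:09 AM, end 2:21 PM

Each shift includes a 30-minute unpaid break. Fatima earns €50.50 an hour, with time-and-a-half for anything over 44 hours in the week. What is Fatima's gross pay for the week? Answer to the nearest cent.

€2306.59

Mon: 5:47 AM–4:31 PM = 10 h 44 min; less 30 min break → 10 h 14 min
Tue: 10:48 AM–7:02 PM = 8 h 14 min; less 30 min break → 7 h 44 min
Wed: 6:18 AM–3:04 PM = 8 h 46 min; less 30 min break → 8 h 16 min
Thu: 8:06 AM–7:47 PM = 11 h 41 min; less 30 min break → 11 h 11 min
Fri: 6:09 AM–2:21 PM = 8 h 12 min; less 30 min break → 7 h 42 min
Total worked: 45 h 7 min = 2707 min.
Regular 44 h 0 min = 2640 min at €50.50/h; overtime 1 h 7 min = 67 min at €75.75/h.
Pay = (2640 × €50.50 + 67 × €75.75) ÷ 60 = €2306.59.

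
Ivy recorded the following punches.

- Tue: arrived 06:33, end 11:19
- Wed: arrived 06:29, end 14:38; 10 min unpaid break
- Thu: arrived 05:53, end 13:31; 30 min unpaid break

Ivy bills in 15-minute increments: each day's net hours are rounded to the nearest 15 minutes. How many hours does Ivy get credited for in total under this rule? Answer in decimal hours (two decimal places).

Tue: 06:33–11:19 = 4 h 46 min → rounds to 4 h 45 min
Wed: 06:29–14:38 = 8 h 9 min − 10 min = 7 h 59 min → rounds to 8 h 0 min
Thu: 05:53–13:31 = 7 h 38 min − 30 min = 7 h 8 min → rounds to 7 h 15 min
Total credited: 20 h 0 min.

20.00 hours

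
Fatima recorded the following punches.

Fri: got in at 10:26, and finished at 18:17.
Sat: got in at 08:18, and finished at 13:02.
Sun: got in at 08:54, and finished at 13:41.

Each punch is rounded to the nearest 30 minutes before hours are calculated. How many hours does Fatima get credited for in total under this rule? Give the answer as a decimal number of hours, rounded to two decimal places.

Fri: in 10:26→10:30, out 18:17→18:30; 8 h 0 min
Sat: in 08:18→08:30, out 13:02→13:00; 4 h 30 min
Sun: in 08:54→09:00, out 13:41→13:30; 4 h 30 min
Total credited: 17 h 0 min.

17.00 hours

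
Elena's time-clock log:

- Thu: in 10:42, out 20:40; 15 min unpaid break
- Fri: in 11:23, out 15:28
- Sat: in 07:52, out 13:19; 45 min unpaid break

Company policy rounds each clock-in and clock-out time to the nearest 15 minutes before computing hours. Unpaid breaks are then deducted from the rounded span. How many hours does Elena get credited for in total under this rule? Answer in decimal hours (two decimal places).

18.50 hours

Thu: in 10:42→10:45, out 20:40→20:45; 10 h 0 min − 15 min = 9 h 45 min
Fri: in 11:23→11:30, out 15:28→15:30; 4 h 0 min
Sat: in 07:52→07:45, out 13:19→13:15; 5 h 30 min − 45 min = 4 h 45 min
Total credited: 18 h 30 min.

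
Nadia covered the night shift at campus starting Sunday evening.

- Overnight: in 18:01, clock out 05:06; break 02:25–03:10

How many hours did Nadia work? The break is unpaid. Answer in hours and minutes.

Overnight: 18:01 → midnight = 5 h 59 min; midnight → 05:06 = 5 h 6 min; span 11 h 5 min; less 45 min break → 10 h 20 min

10 h 20 min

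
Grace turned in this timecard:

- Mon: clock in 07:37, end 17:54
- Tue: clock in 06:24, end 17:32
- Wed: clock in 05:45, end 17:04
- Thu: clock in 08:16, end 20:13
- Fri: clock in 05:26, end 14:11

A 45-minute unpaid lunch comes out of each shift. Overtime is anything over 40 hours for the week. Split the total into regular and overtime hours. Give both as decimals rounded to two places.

Mon: 07:37–17:54 = 10 h 17 min; less 45 min break → 9 h 32 min
Tue: 06:24–17:32 = 11 h 8 min; less 45 min break → 10 h 23 min
Wed: 05:45–17:04 = 11 h 19 min; less 45 min break → 10 h 34 min
Thu: 08:16–20:13 = 11 h 57 min; less 45 min break → 11 h 12 min
Fri: 05:26–14:11 = 8 h 45 min; less 45 min break → 8 h 0 min
Total worked: 49 h 41 min = 49.68 h.
Threshold 40 h → overtime 9 h 41 min, regular 40 h 0 min.

Regular 40.00 hours, overtime 9.68 hours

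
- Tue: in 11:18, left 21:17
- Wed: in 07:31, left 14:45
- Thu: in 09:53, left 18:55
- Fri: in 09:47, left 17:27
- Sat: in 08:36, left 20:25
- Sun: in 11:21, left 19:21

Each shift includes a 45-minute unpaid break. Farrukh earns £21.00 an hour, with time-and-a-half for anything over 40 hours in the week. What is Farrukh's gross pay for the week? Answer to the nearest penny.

Tue: 11:18–21:17 = 9 h 59 min; less 45 min break → 9 h 14 min
Wed: 07:31–14:45 = 7 h 14 min; less 45 min break → 6 h 29 min
Thu: 09:53–18:55 = 9 h 2 min; less 45 min break → 8 h 17 min
Fri: 09:47–17:27 = 7 h 40 min; less 45 min break → 6 h 55 min
Sat: 08:36–20:25 = 11 h 49 min; less 45 min break → 11 h 4 min
Sun: 11:21–19:21 = 8 h 0 min; less 45 min break → 7 h 15 min
Total worked: 49 h 14 min = 2954 min.
Regular 40 h 0 min = 2400 min at £21.00/h; overtime 9 h 14 min = 554 min at £31.50/h.
Pay = (2400 × £21.00 + 554 × £31.50) ÷ 60 = £1130.85.

£1130.85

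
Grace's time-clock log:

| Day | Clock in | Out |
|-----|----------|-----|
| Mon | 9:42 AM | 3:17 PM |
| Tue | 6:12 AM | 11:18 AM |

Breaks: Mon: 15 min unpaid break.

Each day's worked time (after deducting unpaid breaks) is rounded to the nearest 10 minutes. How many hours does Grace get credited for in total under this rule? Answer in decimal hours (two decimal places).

Mon: 9:42 AM–3:17 PM = 5 h 35 min − 15 min = 5 h 20 min → rounds to 5 h 20 min
Tue: 6:12 AM–11:18 AM = 5 h 6 min → rounds to 5 h 10 min
Total credited: 10 h 30 min.

10.50 hours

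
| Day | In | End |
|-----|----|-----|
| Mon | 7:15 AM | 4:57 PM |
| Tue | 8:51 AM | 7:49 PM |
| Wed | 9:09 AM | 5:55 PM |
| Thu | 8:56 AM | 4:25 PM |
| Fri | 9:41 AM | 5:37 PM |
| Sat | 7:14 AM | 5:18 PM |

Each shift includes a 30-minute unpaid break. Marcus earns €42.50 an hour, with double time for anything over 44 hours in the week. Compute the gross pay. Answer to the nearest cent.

€2542.92

Mon: 7:15 AM–4:57 PM = 9 h 42 min; less 30 min break → 9 h 12 min
Tue: 8:51 AM–7:49 PM = 10 h 58 min; less 30 min break → 10 h 28 min
Wed: 9:09 AM–5:55 PM = 8 h 46 min; less 30 min break → 8 h 16 min
Thu: 8:56 AM–4:25 PM = 7 h 29 min; less 30 min break → 6 h 59 min
Fri: 9:41 AM–5:37 PM = 7 h 56 min; less 30 min break → 7 h 26 min
Sat: 7:14 AM–5:18 PM = 10 h 4 min; less 30 min break → 9 h 34 min
Total worked: 51 h 55 min = 3115 min.
Regular 44 h 0 min = 2640 min at €42.50/h; overtime 7 h 55 min = 475 min at €85.00/h.
Pay = (2640 × €42.50 + 475 × €85.00) ÷ 60 = €2542.92.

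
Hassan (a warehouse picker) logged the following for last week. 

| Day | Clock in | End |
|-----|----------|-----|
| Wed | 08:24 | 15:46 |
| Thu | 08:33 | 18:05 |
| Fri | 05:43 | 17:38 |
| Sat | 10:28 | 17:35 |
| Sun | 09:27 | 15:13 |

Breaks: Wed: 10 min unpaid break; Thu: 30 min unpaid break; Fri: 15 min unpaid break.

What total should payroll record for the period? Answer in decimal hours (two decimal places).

Wed: 08:24–15:46 = 7 h 22 min; less 10 min break → 7 h 12 min
Thu: 08:33–18:05 = 9 h 32 min; less 30 min break → 9 h 2 min
Fri: 05:43–17:38 = 11 h 55 min; less 15 min break → 11 h 40 min
Sat: 10:28–17:35 = 7 h 7 min
Sun: 09:27–15:13 = 5 h 46 min
Total: 7 h 12 min + 9 h 2 min + 11 h 40 min + 7 h 7 min + 5 h 46 min = 40 h 47 min.

40.78 hours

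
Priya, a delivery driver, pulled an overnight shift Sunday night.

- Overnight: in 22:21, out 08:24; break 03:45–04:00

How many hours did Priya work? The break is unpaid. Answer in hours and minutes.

Overnight: 22:21 → midnight = 1 h 39 min; midnight → 08:24 = 8 h 24 min; span 10 h 3 min; less 15 min break → 9 h 48 min

9 h 48 min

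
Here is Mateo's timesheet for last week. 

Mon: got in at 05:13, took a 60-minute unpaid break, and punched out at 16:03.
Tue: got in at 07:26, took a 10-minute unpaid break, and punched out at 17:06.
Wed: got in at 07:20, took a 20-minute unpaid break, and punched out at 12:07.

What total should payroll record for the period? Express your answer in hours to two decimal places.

Mon: 05:13–16:03 = 10 h 50 min; less 60 min break → 9 h 50 min
Tue: 07:26–17:06 = 9 h 40 min; less 10 min break → 9 h 30 min
Wed: 07:20–12:07 = 4 h 47 min; less 20 min break → 4 h 27 min
Total: 9 h 50 min + 9 h 30 min + 4 h 27 min = 23 h 47 min.

23.78 hours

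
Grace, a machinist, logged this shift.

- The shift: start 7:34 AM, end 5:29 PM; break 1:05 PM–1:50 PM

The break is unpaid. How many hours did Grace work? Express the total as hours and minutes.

The shift: 7:34 AM–5:29 PM = 9 h 55 min; less 45 min break → 9 h 10 min

9 h 10 min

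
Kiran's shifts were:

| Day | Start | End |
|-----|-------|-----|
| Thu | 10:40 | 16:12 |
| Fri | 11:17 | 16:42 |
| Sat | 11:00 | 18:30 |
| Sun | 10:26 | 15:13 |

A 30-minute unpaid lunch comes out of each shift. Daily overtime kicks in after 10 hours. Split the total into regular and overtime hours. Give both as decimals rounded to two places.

Thu: 10:40–16:12 = 5 h 32 min; less 30 min break → 5 h 2 min
Fri: 11:17–16:42 = 5 h 25 min; less 30 min break → 4 h 55 min
Sat: 11:00–18:30 = 7 h 30 min; less 30 min break → 7 h 0 min
Sun: 10:26–15:13 = 4 h 47 min; less 30 min break → 4 h 17 min
Thu reg 5 h 2 min / OT 0 h 0 min; Fri reg 4 h 55 min / OT 0 h 0 min; Sat reg 7 h 0 min / OT 0 h 0 min; Sun reg 4 h 17 min / OT 0 h 0 min.
Totals: regular 21 h 14 min, overtime 0 h 0 min.

Regular 21.23 hours, overtime 0.00 hours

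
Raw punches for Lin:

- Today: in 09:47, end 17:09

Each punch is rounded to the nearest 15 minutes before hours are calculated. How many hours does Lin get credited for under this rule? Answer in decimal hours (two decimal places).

Today: in 09:47→09:45, out 17:09→17:15; 7 h 30 min

7.50 hours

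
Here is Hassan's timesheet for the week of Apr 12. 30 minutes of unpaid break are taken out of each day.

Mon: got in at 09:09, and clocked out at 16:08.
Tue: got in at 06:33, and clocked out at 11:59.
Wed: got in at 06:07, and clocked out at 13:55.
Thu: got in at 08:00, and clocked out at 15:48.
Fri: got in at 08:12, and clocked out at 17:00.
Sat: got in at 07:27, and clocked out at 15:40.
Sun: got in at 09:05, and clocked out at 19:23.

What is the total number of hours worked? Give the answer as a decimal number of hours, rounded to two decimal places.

51.83 hours

Mon: 09:09–16:08 = 6 h 59 min; less 30 min break → 6 h 29 min
Tue: 06:33–11:59 = 5 h 26 min; less 30 min break → 4 h 56 min
Wed: 06:07–13:55 = 7 h 48 min; less 30 min break → 7 h 18 min
Thu: 08:00–15:48 = 7 h 48 min; less 30 min break → 7 h 18 min
Fri: 08:12–17:00 = 8 h 48 min; less 30 min break → 8 h 18 min
Sat: 07:27–15:40 = 8 h 13 min; less 30 min break → 7 h 43 min
Sun: 09:05–19:23 = 10 h 18 min; less 30 min break → 9 h 48 min
Total: 6 h 29 min + 4 h 56 min + 7 h 18 min + 7 h 18 min + 8 h 18 min + 7 h 43 min + 9 h 48 min = 51 h 50 min.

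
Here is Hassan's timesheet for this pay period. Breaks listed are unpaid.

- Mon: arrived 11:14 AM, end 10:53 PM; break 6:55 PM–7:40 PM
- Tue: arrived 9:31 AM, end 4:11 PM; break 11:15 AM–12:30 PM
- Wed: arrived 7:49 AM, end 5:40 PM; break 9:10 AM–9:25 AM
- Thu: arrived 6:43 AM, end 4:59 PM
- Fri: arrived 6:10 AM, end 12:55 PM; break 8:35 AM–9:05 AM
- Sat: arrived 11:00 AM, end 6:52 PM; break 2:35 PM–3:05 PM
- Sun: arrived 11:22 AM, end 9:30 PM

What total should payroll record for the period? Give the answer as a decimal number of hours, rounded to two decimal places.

59.93 hours

Mon: 11:14 AM–10:53 PM = 11 h 39 min; less 45 min break → 10 h 54 min
Tue: 9:31 AM–4:11 PM = 6 h 40 min; less 75 min break → 5 h 25 min
Wed: 7:49 AM–5:40 PM = 9 h 51 min; less 15 min break → 9 h 36 min
Thu: 6:43 AM–4:59 PM = 10 h 16 min
Fri: 6:10 AM–12:55 PM = 6 h 45 min; less 30 min break → 6 h 15 min
Sat: 11:00 AM–6:52 PM = 7 h 52 min; less 30 min break → 7 h 22 min
Sun: 11:22 AM–9:30 PM = 10 h 8 min
Total: 10 h 54 min + 5 h 25 min + 9 h 36 min + 10 h 16 min + 6 h 15 min + 7 h 22 min + 10 h 8 min = 59 h 56 min.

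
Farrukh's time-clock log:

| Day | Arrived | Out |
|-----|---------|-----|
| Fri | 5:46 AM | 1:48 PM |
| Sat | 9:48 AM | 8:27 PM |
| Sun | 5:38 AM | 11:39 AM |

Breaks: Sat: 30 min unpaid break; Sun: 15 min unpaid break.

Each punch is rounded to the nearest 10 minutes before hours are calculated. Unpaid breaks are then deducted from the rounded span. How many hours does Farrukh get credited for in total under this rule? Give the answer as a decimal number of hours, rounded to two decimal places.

Fri: in 5:46 AM→5:50 AM, out 1:48 PM→1:50 PM; 8 h 0 min
Sat: in 9:48 AM→9:50 AM, out 8:27 PM→8:30 PM; 10 h 40 min − 30 min = 10 h 10 min
Sun: in 5:38 AM→5:40 AM, out 11:39 AM→11:40 AM; 6 h 0 min − 15 min = 5 h 45 min
Total credited: 23 h 55 min.

23.92 hours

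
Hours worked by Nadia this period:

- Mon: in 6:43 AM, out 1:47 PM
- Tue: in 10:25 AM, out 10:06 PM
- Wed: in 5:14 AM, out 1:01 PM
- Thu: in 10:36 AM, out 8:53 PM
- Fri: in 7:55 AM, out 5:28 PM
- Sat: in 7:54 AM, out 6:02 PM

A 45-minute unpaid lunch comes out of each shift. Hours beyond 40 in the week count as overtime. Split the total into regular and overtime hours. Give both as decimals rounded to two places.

Regular 40.00 hours, overtime 12.00 hours

Mon: 6:43 AM–1:47 PM = 7 h 4 min; less 45 min break → 6 h 19 min
Tue: 10:25 AM–10:06 PM = 11 h 41 min; less 45 min break → 10 h 56 min
Wed: 5:14 AM–1:01 PM = 7 h 47 min; less 45 min break → 7 h 2 min
Thu: 10:36 AM–8:53 PM = 10 h 17 min; less 45 min break → 9 h 32 min
Fri: 7:55 AM–5:28 PM = 9 h 33 min; less 45 min break → 8 h 48 min
Sat: 7:54 AM–6:02 PM = 10 h 8 min; less 45 min break → 9 h 23 min
Total worked: 52 h 0 min = 52.00 h.
Threshold 40 h → overtime 12 h 0 min, regular 40 h 0 min.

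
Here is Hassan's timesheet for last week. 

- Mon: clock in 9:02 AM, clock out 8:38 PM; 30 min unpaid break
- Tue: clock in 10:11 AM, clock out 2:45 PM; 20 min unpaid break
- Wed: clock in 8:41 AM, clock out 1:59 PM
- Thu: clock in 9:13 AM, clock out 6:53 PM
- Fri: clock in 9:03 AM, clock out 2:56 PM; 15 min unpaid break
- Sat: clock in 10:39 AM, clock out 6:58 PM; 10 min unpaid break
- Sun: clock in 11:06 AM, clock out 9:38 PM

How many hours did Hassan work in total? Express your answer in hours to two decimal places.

54.62 hours

Mon: 9:02 AM–8:38 PM = 11 h 36 min; less 30 min break → 11 h 6 min
Tue: 10:11 AM–2:45 PM = 4 h 34 min; less 20 min break → 4 h 14 min
Wed: 8:41 AM–1:59 PM = 5 h 18 min
Thu: 9:13 AM–6:53 PM = 9 h 40 min
Fri: 9:03 AM–2:56 PM = 5 h 53 min; less 15 min break → 5 h 38 min
Sat: 10:39 AM–6:58 PM = 8 h 19 min; less 10 min break → 8 h 9 min
Sun: 11:06 AM–9:38 PM = 10 h 32 min
Total: 11 h 6 min + 4 h 14 min + 5 h 18 min + 9 h 40 min + 5 h 38 min + 8 h 9 min + 10 h 32 min = 54 h 37 min.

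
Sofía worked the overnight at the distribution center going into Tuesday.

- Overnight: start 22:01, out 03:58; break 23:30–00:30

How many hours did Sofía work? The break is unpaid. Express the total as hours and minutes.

4 h 57 min

Overnight: 22:01 → midnight = 1 h 59 min; midnight → 03:58 = 3 h 58 min; span 5 h 57 min; less 60 min break → 4 h 57 min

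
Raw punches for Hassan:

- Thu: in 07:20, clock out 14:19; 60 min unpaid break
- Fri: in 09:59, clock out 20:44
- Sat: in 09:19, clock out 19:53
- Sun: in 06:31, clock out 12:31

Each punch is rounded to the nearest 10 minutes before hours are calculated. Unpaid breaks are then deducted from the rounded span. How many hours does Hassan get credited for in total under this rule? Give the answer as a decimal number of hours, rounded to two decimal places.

Thu: in 07:20→07:20, out 14:19→14:20; 7 h 0 min − 60 min = 6 h 0 min
Fri: in 09:59→10:00, out 20:44→20:40; 10 h 40 min
Sat: in 09:19→09:20, out 19:53→19:50; 10 h 30 min
Sun: in 06:31→06:30, out 12:31→12:30; 6 h 0 min
Total credited: 33 h 10 min.

33.17 hours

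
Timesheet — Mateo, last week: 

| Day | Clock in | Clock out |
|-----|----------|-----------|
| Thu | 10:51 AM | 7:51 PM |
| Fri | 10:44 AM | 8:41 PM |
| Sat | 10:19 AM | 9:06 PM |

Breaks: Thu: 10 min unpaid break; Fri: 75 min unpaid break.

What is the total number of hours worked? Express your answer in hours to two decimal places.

28.32 hours

Thu: 10:51 AM–7:51 PM = 9 h 0 min; less 10 min break → 8 h 50 min
Fri: 10:44 AM–8:41 PM = 9 h 57 min; less 75 min break → 8 h 42 min
Sat: 10:19 AM–9:06 PM = 10 h 47 min
Total: 8 h 50 min + 8 h 42 min + 10 h 47 min = 28 h 19 min.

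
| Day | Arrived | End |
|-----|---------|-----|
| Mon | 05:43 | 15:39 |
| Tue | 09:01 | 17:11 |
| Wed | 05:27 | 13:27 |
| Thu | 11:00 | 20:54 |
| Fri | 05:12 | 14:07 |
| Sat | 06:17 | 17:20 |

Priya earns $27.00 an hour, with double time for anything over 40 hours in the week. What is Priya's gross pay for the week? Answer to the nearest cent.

Mon: 05:43–15:39 = 9 h 56 min
Tue: 09:01–17:11 = 8 h 10 min
Wed: 05:27–13:27 = 8 h 0 min
Thu: 11:00–20:54 = 9 h 54 min
Fri: 05:12–14:07 = 8 h 55 min
Sat: 06:17–17:20 = 11 h 3 min
Total worked: 55 h 58 min = 3358 min.
Regular 40 h 0 min = 2400 min at $27.00/h; overtime 15 h 58 min = 958 min at $54.00/h.
Pay = (2400 × $27.00 + 958 × $54.00) ÷ 60 = $1942.20.

$1942.20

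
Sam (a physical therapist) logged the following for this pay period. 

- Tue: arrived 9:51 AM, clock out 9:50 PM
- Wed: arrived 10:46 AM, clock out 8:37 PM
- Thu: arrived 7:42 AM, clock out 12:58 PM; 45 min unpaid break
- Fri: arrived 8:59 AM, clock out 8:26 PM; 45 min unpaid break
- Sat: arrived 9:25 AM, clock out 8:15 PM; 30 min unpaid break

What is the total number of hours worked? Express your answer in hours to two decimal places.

Tue: 9:51 AM–9:50 PM = 11 h 59 min
Wed: 10:46 AM–8:37 PM = 9 h 51 min
Thu: 7:42 AM–12:58 PM = 5 h 16 min; less 45 min break → 4 h 31 min
Fri: 8:59 AM–8:26 PM = 11 h 27 min; less 45 min break → 10 h 42 min
Sat: 9:25 AM–8:15 PM = 10 h 50 min; less 30 min break → 10 h 20 min
Total: 11 h 59 min + 9 h 51 min + 4 h 31 min + 10 h 42 min + 10 h 20 min = 47 h 23 min.

47.38 hours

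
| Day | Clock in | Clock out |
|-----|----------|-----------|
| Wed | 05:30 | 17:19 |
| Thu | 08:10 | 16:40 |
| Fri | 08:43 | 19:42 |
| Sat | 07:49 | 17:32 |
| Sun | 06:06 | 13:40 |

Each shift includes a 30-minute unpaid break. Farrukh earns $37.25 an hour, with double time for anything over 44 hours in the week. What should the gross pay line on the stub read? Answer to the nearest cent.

Wed: 05:30–17:19 = 11 h 49 min; less 30 min break → 11 h 19 min
Thu: 08:10–16:40 = 8 h 30 min; less 30 min break → 8 h 0 min
Fri: 08:43–19:42 = 10 h 59 min; less 30 min break → 10 h 29 min
Sat: 07:49–17:32 = 9 h 43 min; less 30 min break → 9 h 13 min
Sun: 06:06–13:40 = 7 h 34 min; less 30 min break → 7 h 4 min
Total worked: 46 h 5 min = 2765 min.
Regular 44 h 0 min = 2640 min at $37.25/h; overtime 2 h 5 min = 125 min at $74.50/h.
Pay = (2640 × $37.25 + 125 × $74.50) ÷ 60 = $1794.21.

$1794.21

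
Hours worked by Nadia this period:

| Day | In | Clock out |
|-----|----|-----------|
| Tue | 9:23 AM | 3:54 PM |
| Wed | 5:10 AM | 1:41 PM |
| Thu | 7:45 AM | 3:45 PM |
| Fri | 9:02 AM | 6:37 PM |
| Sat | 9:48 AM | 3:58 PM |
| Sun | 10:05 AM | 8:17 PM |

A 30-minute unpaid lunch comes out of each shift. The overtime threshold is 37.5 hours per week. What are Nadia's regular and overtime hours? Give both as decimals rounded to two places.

Tue: 9:23 AM–3:54 PM = 6 h 31 min; less 30 min break → 6 h 1 min
Wed: 5:10 AM–1:41 PM = 8 h 31 min; less 30 min break → 8 h 1 min
Thu: 7:45 AM–3:45 PM = 8 h 0 min; less 30 min break → 7 h 30 min
Fri: 9:02 AM–6:37 PM = 9 h 35 min; less 30 min break → 9 h 5 min
Sat: 9:48 AM–3:58 PM = 6 h 10 min; less 30 min break → 5 h 40 min
Sun: 10:05 AM–8:17 PM = 10 h 12 min; less 30 min break → 9 h 42 min
Total worked: 45 h 59 min = 45.98 h.
Threshold 37.5 h → overtime 8 h 29 min, regular 37 h 30 min.

Regular 37.50 hours, overtime 8.48 hours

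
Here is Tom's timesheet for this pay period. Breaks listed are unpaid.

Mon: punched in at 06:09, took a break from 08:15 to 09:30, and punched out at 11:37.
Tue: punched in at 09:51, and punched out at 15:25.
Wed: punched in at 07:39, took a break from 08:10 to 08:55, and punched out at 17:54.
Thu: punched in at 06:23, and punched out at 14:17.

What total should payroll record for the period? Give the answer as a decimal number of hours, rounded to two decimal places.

27.18 hours

Mon: 06:09–11:37 = 5 h 28 min; less 75 min break → 4 h 13 min
Tue: 09:51–15:25 = 5 h 34 min
Wed: 07:39–17:54 = 10 h 15 min; less 45 min break → 9 h 30 min
Thu: 06:23–14:17 = 7 h 54 min
Total: 4 h 13 min + 5 h 34 min + 9 h 30 min + 7 h 54 min = 27 h 11 min.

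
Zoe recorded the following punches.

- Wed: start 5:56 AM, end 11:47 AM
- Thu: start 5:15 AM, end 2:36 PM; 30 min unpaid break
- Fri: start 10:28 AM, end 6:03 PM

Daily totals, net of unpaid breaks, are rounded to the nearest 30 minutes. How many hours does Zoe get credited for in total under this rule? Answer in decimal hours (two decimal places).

22.50 hours

Wed: 5:56 AM–11:47 AM = 5 h 51 min → rounds to 6 h 0 min
Thu: 5:15 AM–2:36 PM = 9 h 21 min − 30 min = 8 h 51 min → rounds to 9 h 0 min
Fri: 10:28 AM–6:03 PM = 7 h 35 min → rounds to 7 h 30 min
Total credited: 22 h 30 min.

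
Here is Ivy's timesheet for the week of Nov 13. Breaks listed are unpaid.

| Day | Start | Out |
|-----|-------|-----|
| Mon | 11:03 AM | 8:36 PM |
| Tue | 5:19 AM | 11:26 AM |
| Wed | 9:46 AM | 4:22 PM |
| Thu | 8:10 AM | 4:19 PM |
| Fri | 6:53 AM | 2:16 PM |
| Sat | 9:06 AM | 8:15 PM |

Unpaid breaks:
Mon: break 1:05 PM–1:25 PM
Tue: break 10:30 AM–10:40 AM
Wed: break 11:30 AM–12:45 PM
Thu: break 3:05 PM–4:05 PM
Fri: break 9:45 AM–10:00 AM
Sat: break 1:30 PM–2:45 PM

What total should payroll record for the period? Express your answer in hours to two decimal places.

44.70 hours

Mon: 11:03 AM–8:36 PM = 9 h 33 min; less 20 min break → 9 h 13 min
Tue: 5:19 AM–11:26 AM = 6 h 7 min; less 10 min break → 5 h 57 min
Wed: 9:46 AM–4:22 PM = 6 h 36 min; less 75 min break → 5 h 21 min
Thu: 8:10 AM–4:19 PM = 8 h 9 min; less 60 min break → 7 h 9 min
Fri: 6:53 AM–2:16 PM = 7 h 23 min; less 15 min break → 7 h 8 min
Sat: 9:06 AM–8:15 PM = 11 h 9 min; less 75 min break → 9 h 54 min
Total: 9 h 13 min + 5 h 57 min + 5 h 21 min + 7 h 9 min + 7 h 8 min + 9 h 54 min = 44 h 42 min.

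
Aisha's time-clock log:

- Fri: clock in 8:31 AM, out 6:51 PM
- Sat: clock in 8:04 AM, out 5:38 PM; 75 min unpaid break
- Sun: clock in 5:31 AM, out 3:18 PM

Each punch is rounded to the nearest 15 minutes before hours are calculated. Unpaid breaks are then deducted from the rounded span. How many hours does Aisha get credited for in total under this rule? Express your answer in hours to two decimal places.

Fri: in 8:31 AM→8:30 AM, out 6:51 PM→6:45 PM; 10 h 15 min
Sat: in 8:04 AM→8:00 AM, out 5:38 PM→5:45 PM; 9 h 45 min − 75 min = 8 h 30 min
Sun: in 5:31 AM→5:30 AM, out 3:18 PM→3:15 PM; 9 h 45 min
Total credited: 28 h 30 min.

28.50 hours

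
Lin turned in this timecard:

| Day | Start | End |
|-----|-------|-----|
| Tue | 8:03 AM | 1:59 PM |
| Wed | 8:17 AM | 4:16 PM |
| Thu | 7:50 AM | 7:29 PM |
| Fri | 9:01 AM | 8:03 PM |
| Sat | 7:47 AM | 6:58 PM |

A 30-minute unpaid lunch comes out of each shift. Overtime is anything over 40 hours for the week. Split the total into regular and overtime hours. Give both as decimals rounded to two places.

Regular 40.00 hours, overtime 5.28 hours

Tue: 8:03 AM–1:59 PM = 5 h 56 min; less 30 min break → 5 h 26 min
Wed: 8:17 AM–4:16 PM = 7 h 59 min; less 30 min break → 7 h 29 min
Thu: 7:50 AM–7:29 PM = 11 h 39 min; less 30 min break → 11 h 9 min
Fri: 9:01 AM–8:03 PM = 11 h 2 min; less 30 min break → 10 h 32 min
Sat: 7:47 AM–6:58 PM = 11 h 11 min; less 30 min break → 10 h 41 min
Total worked: 45 h 17 min = 45.28 h.
Threshold 40 h → overtime 5 h 17 min, regular 40 h 0 min.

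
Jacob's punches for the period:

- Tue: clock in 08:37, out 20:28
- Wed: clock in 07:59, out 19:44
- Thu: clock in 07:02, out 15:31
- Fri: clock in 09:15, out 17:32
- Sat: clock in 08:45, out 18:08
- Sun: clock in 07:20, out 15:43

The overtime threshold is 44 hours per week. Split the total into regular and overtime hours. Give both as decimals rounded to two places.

Regular 44.00 hours, overtime 14.13 hours

Tue: 08:37–20:28 = 11 h 51 min
Wed: 07:59–19:44 = 11 h 45 min
Thu: 07:02–15:31 = 8 h 29 min
Fri: 09:15–17:32 = 8 h 17 min
Sat: 08:45–18:08 = 9 h 23 min
Sun: 07:20–15:43 = 8 h 23 min
Total worked: 58 h 8 min = 58.13 h.
Threshold 44 h → overtime 14 h 8 min, regular 44 h 0 min.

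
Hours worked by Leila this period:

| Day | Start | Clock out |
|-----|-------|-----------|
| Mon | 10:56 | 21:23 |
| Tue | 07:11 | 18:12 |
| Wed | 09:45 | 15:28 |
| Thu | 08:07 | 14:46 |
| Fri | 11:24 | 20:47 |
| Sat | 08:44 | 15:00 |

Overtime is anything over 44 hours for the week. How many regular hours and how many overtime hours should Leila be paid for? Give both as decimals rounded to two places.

Regular 44.00 hours, overtime 5.48 hours

Mon: 10:56–21:23 = 10 h 27 min
Tue: 07:11–18:12 = 11 h 1 min
Wed: 09:45–15:28 = 5 h 43 min
Thu: 08:07–14:46 = 6 h 39 min
Fri: 11:24–20:47 = 9 h 23 min
Sat: 08:44–15:00 = 6 h 16 min
Total worked: 49 h 29 min = 49.48 h.
Threshold 44 h → overtime 5 h 29 min, regular 44 h 0 min.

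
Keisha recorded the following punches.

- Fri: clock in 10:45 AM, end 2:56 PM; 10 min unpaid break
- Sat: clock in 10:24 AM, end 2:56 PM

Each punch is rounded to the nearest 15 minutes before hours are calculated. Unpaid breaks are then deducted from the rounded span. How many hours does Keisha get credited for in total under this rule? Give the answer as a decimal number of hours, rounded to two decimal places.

8.58 hours

Fri: in 10:45 AM→10:45 AM, out 2:56 PM→3:00 PM; 4 h 15 min − 10 min = 4 h 5 min
Sat: in 10:24 AM→10:30 AM, out 2:56 PM→3:00 PM; 4 h 30 min
Total credited: 8 h 35 min.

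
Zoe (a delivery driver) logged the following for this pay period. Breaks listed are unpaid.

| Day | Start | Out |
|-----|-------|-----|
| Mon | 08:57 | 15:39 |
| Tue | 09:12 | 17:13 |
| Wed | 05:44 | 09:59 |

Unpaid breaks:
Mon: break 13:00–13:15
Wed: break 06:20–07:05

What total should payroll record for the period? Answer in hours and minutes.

Mon: 08:57–15:39 = 6 h 42 min; less 15 min break → 6 h 27 min
Tue: 09:12–17:13 = 8 h 1 min
Wed: 05:44–09:59 = 4 h 15 min; less 45 min break → 3 h 30 min
Total: 6 h 27 min + 8 h 1 min + 3 h 30 min = 17 h 58 min.

17 h 58 min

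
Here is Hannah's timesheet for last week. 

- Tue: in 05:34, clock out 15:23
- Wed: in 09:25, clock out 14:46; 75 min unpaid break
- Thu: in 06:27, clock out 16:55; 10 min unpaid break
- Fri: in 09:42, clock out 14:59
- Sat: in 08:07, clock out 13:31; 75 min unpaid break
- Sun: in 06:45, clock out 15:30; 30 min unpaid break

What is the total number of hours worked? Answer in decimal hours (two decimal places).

41.90 hours

Tue: 05:34–15:23 = 9 h 49 min
Wed: 09:25–14:46 = 5 h 21 min; less 75 min break → 4 h 6 min
Thu: 06:27–16:55 = 10 h 28 min; less 10 min break → 10 h 18 min
Fri: 09:42–14:59 = 5 h 17 min
Sat: 08:07–13:31 = 5 h 24 min; less 75 min break → 4 h 9 min
Sun: 06:45–15:30 = 8 h 45 min; less 30 min break → 8 h 15 min
Total: 9 h 49 min + 4 h 6 min + 10 h 18 min + 5 h 17 min + 4 h 9 min + 8 h 15 min = 41 h 54 min.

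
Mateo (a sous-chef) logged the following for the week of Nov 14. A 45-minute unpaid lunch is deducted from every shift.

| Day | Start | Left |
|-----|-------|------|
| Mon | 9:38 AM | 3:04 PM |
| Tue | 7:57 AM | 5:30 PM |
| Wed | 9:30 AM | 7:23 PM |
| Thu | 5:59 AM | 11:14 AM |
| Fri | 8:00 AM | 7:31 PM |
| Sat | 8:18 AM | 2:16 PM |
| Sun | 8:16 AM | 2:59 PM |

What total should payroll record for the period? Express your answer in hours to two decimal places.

Mon: 9:38 AM–3:04 PM = 5 h 26 min; less 45 min break → 4 h 41 min
Tue: 7:57 AM–5:30 PM = 9 h 33 min; less 45 min break → 8 h 48 min
Wed: 9:30 AM–7:23 PM = 9 h 53 min; less 45 min break → 9 h 8 min
Thu: 5:59 AM–11:14 AM = 5 h 15 min; less 45 min break → 4 h 30 min
Fri: 8:00 AM–7:31 PM = 11 h 31 min; less 45 min break → 10 h 46 min
Sat: 8:18 AM–2:16 PM = 5 h 58 min; less 45 min break → 5 h 13 min
Sun: 8:16 AM–2:59 PM = 6 h 43 min; less 45 min break → 5 h 58 min
Total: 4 h 41 min + 8 h 48 min + 9 h 8 min + 4 h 30 min + 10 h 46 min + 5 h 13 min + 5 h 58 min = 49 h 4 min.

49.07 hours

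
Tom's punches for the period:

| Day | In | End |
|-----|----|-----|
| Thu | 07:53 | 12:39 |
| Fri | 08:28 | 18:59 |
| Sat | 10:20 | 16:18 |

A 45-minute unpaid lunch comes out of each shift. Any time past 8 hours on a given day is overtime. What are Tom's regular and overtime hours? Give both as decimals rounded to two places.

Regular 17.23 hours, overtime 1.77 hours

Thu: 07:53–12:39 = 4 h 46 min; less 45 min break → 4 h 1 min
Fri: 08:28–18:59 = 10 h 31 min; less 45 min break → 9 h 46 min
Sat: 10:20–16:18 = 5 h 58 min; less 45 min break → 5 h 13 min
Thu reg 4 h 1 min / OT 0 h 0 min; Fri reg 8 h 0 min / OT 1 h 46 min; Sat reg 5 h 13 min / OT 0 h 0 min.
Totals: regular 17 h 14 min, overtime 1 h 46 min.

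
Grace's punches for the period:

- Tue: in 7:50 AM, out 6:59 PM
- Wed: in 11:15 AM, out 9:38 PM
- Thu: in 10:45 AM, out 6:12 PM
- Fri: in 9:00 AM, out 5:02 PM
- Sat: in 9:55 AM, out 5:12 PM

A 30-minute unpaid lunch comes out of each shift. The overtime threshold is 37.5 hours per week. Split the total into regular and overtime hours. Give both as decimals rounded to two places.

Tue: 7:50 AM–6:59 PM = 11 h 9 min; less 30 min break → 10 h 39 min
Wed: 11:15 AM–9:38 PM = 10 h 23 min; less 30 min break → 9 h 53 min
Thu: 10:45 AM–6:12 PM = 7 h 27 min; less 30 min break → 6 h 57 min
Fri: 9:00 AM–5:02 PM = 8 h 2 min; less 30 min break → 7 h 32 min
Sat: 9:55 AM–5:12 PM = 7 h 17 min; less 30 min break → 6 h 47 min
Total worked: 41 h 48 min = 41.80 h.
Threshold 37.5 h → overtime 4 h 18 min, regular 37 h 30 min.

Regular 37.50 hours, overtime 4.30 hours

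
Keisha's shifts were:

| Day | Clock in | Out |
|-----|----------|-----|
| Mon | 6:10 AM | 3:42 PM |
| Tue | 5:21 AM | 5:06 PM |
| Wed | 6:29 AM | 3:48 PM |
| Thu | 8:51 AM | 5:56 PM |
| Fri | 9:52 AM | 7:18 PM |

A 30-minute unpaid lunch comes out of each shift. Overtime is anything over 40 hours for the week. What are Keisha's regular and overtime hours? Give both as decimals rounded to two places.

Regular 40.00 hours, overtime 6.62 hours

Mon: 6:10 AM–3:42 PM = 9 h 32 min; less 30 min break → 9 h 2 min
Tue: 5:21 AM–5:06 PM = 11 h 45 min; less 30 min break → 11 h 15 min
Wed: 6:29 AM–3:48 PM = 9 h 19 min; less 30 min break → 8 h 49 min
Thu: 8:51 AM–5:56 PM = 9 h 5 min; less 30 min break → 8 h 35 min
Fri: 9:52 AM–7:18 PM = 9 h 26 min; less 30 min break → 8 h 56 min
Total worked: 46 h 37 min = 46.62 h.
Threshold 40 h → overtime 6 h 37 min, regular 40 h 0 min.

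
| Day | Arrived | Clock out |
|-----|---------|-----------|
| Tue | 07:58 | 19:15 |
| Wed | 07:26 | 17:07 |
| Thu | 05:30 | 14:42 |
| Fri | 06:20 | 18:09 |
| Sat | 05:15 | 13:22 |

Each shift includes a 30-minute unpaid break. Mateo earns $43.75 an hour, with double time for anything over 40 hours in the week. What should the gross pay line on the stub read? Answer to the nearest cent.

$2415.00

Tue: 07:58–19:15 = 11 h 17 min; less 30 min break → 10 h 47 min
Wed: 07:26–17:07 = 9 h 41 min; less 30 min break → 9 h 11 min
Thu: 05:30–14:42 = 9 h 12 min; less 30 min break → 8 h 42 min
Fri: 06:20–18:09 = 11 h 49 min; less 30 min break → 11 h 19 min
Sat: 05:15–13:22 = 8 h 7 min; less 30 min break → 7 h 37 min
Total worked: 47 h 36 min = 2856 min.
Regular 40 h 0 min = 2400 min at $43.75/h; overtime 7 h 36 min = 456 min at $87.50/h.
Pay = (2400 × $43.75 + 456 × $87.50) ÷ 60 = $2415.00.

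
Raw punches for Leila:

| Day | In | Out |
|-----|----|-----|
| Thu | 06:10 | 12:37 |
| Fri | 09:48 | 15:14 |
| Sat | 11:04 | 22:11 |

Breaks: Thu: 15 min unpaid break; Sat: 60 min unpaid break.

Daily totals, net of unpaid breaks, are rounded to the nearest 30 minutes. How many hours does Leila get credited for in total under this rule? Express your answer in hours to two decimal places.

21.50 hours

Thu: 06:10–12:37 = 6 h 27 min − 15 min = 6 h 12 min → rounds to 6 h 0 min
Fri: 09:48–15:14 = 5 h 26 min → rounds to 5 h 30 min
Sat: 11:04–22:11 = 11 h 7 min − 60 min = 10 h 7 min → rounds to 10 h 0 min
Total credited: 21 h 30 min.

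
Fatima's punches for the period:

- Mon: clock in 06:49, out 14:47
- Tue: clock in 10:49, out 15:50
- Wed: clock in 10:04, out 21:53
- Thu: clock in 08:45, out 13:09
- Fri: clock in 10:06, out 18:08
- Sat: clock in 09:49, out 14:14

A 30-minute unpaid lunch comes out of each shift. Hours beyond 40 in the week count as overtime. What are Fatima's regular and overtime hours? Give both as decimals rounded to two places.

Mon: 06:49–14:47 = 7 h 58 min; less 30 min break → 7 h 28 min
Tue: 10:49–15:50 = 5 h 1 min; less 30 min break → 4 h 31 min
Wed: 10:04–21:53 = 11 h 49 min; less 30 min break → 11 h 19 min
Thu: 08:45–13:09 = 4 h 24 min; less 30 min break → 3 h 54 min
Fri: 10:06–18:08 = 8 h 2 min; less 30 min break → 7 h 32 min
Sat: 09:49–14:14 = 4 h 25 min; less 30 min break → 3 h 55 min
Total worked: 38 h 39 min = 38.65 h.
Threshold 40 h → overtime 0 h 0 min, regular 38 h 39 min.

Regular 38.65 hours, overtime 0.00 hours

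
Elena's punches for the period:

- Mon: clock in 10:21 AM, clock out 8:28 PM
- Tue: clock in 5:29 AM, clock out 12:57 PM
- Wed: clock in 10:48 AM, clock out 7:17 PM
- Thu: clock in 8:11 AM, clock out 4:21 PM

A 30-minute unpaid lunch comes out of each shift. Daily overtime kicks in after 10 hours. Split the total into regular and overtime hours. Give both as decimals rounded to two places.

Regular 32.23 hours, overtime 0.00 hours

Mon: 10:21 AM–8:28 PM = 10 h 7 min; less 30 min break → 9 h 37 min
Tue: 5:29 AM–12:57 PM = 7 h 28 min; less 30 min break → 6 h 58 min
Wed: 10:48 AM–7:17 PM = 8 h 29 min; less 30 min break → 7 h 59 min
Thu: 8:11 AM–4:21 PM = 8 h 10 min; less 30 min break → 7 h 40 min
Mon reg 9 h 37 min / OT 0 h 0 min; Tue reg 6 h 58 min / OT 0 h 0 min; Wed reg 7 h 59 min / OT 0 h 0 min; Thu reg 7 h 40 min / OT 0 h 0 min.
Totals: regular 32 h 14 min, overtime 0 h 0 min.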